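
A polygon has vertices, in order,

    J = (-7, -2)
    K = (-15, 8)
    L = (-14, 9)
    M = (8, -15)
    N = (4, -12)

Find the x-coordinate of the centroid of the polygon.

-175/33

Apply Gauss's area formula. First the cross-terms c_i = x_i·y_{i+1} − x_{i+1}·y_i:
  -86, -23, 138, -36, -92  ⇒  2A = -99, A = -49.5.
Then Σ (x_i + x_{i+1})·c_i = 1575, so x̄ = 1575 / (6·(-49.5)) = -175/33.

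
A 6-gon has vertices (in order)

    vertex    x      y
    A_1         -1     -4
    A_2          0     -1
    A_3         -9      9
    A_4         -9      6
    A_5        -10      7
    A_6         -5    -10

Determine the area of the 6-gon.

80.5

A_1→A_2: (-1)(-1) − (0)(-4) = 1
A_2→A_3: (0)(9) − (-9)(-1) = -9
A_3→A_4: (-9)(6) − (-9)(9) = 27
A_4→A_5: (-9)(7) − (-10)(6) = -3
A_5→A_6: (-10)(-10) − (-5)(7) = 135
A_6→A_1: (-5)(-4) − (-1)(-10) = 10
Σ = 161
Area = |Σ|/2 = 80.5.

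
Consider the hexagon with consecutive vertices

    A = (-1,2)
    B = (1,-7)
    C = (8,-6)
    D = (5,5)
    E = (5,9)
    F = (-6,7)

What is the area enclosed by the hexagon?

114.5

Apply the shoelace formula: 2A = Σ (x_i·y_{i+1} − x_{i+1}·y_i), indices taken mod 6.
Cross-terms: 5, 50, 70, 20, 89, -5  ⇒  Σ = 229
Area = |Σ|/2 = 114.5.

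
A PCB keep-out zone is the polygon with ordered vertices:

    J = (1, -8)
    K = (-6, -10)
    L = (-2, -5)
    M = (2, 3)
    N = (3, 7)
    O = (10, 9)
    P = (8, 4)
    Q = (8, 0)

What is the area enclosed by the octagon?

105

Apply the surveyor's formula: 2A = Σ (x_i·y_{i+1} − x_{i+1}·y_i), indices taken mod 8.
Cross-terms: -58, 10, 4, 5, -43, -32, -32, -64  ⇒  Σ = -210
Area = |Σ|/2 = 105.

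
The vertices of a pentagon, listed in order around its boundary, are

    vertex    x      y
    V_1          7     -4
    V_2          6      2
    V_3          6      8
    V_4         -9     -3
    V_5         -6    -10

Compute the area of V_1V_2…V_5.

Apply the shoelace (surveyor's) formula: 2A = Σ (x_i·y_{i+1} − x_{i+1}·y_i), indices taken mod 5.
Cross-terms: 38, 36, 54, 72, 94  ⇒  Σ = 294
Area = |Σ|/2 = 147.

147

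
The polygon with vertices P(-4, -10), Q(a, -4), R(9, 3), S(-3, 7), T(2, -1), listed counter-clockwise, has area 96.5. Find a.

Write out the shoelace sum; only the two edges meeting at Q involve a:
2·Area = [((-4)·(-4) − a·(-10)) + (a·3 − 9·(-4))] + 37
       = 13·a + 89 = 193
⇒ a = 8.

8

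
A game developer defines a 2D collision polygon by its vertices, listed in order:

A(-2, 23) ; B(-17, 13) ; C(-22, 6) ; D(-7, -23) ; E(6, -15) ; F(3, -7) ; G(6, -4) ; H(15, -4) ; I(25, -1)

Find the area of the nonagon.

Apply the surveyor's formula: 2A = Σ (x_i·y_{i+1} − x_{i+1}·y_i), indices taken mod 9.
Cross-terms: 365, 184, 548, 243, 3, 30, 36, 85, 573  ⇒  Σ = 2067
Area = |Σ|/2 = 1033.5.

1033.5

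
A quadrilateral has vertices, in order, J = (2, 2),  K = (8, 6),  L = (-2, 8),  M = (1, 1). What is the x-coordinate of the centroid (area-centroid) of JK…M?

71/31

Apply Gauss's area formula. First the cross-terms c_i = x_i·y_{i+1} − x_{i+1}·y_i:
  -4, 76, -10, 0  ⇒  2A = 62, A = 31.
Then Σ (x_i + x_{i+1})·c_i = 426, so x̄ = 426 / (6·31) = 71/31.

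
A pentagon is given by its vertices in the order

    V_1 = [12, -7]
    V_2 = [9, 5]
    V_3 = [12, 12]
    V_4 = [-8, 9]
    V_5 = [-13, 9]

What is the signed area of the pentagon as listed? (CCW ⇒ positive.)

201.5

Apply the surveyor's formula: 2A = Σ (x_i·y_{i+1} − x_{i+1}·y_i), indices taken mod 5.
V_1→V_2: (12)(5) − (9)(-7) = 123
V_2→V_3: (9)(12) − (12)(5) = 48
V_3→V_4: (12)(9) − (-8)(12) = 204
V_4→V_5: (-8)(9) − (-13)(9) = 45
V_5→V_1: (-13)(-7) − (12)(9) = -17
Σ = 403
Signed area = Σ/2 = 201.5 (positive ⇒ counter-clockwise traversal).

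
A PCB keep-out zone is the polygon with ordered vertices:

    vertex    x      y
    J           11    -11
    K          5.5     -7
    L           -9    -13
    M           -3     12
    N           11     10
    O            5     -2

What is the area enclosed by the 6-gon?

282.5

Cross-terms: -16.5, -134.5, -147, -162, -72, -33  ⇒  Σ = -565
Area = |Σ|/2 = 282.5.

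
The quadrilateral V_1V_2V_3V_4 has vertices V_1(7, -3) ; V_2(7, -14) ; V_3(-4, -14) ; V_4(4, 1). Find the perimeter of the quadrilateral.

44

|V_1V_2| = √((0)² + (-11)²) = √121 = 11
|V_2V_3| = √((-11)² + (0)²) = √121 = 11
|V_3V_4| = √((8)² + (15)²) = √289 = 17
|V_4V_1| = √((3)² + (-4)²) = √25 = 5
Perimeter = 11 + 11 + 17 + 5 = 44.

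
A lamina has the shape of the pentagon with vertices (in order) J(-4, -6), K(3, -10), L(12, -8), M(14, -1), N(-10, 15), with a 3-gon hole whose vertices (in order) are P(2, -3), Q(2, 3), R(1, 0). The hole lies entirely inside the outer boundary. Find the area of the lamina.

Outer boundary:
Apply the shoelace (surveyor's) formula: 2A = Σ (x_i·y_{i+1} − x_{i+1}·y_i), indices taken mod 5.
J→K: (-4)(-10) − (3)(-6) = 58
K→L: (3)(-8) − (12)(-10) = 96
L→M: (12)(-1) − (14)(-8) = 100
M→N: (14)(15) − (-10)(-1) = 200
N→J: (-10)(-6) − (-4)(15) = 120
Σ = 574
Area = |Σ|/2 = 287.
Hole:
Apply the shoelace (surveyor's) formula: 2A = Σ (x_i·y_{i+1} − x_{i+1}·y_i), indices taken mod 3.
Σ = (12) + (-3) + (-3) = 6
Area = |Σ|/2 = 3.
Net area = 287 − 3 = 284.

284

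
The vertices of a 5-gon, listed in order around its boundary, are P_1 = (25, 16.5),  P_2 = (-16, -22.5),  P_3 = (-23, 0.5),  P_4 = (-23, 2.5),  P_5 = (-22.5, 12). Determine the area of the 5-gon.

880.5

Apply the shoelace formula: 2A = Σ (x_i·y_{i+1} − x_{i+1}·y_i), indices taken mod 5.
P_1→P_2: (25)(-22.5) − (-16)(16.5) = -298.5
P_2→P_3: (-16)(0.5) − (-23)(-22.5) = -525.5
P_3→P_4: (-23)(2.5) − (-23)(0.5) = -46
P_4→P_5: (-23)(12) − (-22.5)(2.5) = -219.75
P_5→P_1: (-22.5)(16.5) − (25)(12) = -671.25
Σ = -1761
Area = |Σ|/2 = 880.5.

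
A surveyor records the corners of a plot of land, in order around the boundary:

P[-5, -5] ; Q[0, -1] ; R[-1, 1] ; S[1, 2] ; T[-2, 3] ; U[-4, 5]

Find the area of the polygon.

27.5

Apply the shoelace formula: 2A = Σ (x_i·y_{i+1} − x_{i+1}·y_i), indices taken mod 6.
P→Q: (-5)(-1) − (0)(-5) = 5
Q→R: (0)(1) − (-1)(-1) = -1
R→S: (-1)(2) − (1)(1) = -3
S→T: (1)(3) − (-2)(2) = 7
T→U: (-2)(5) − (-4)(3) = 2
U→P: (-4)(-5) − (-5)(5) = 45
Σ = 55
Area = |Σ|/2 = 27.5.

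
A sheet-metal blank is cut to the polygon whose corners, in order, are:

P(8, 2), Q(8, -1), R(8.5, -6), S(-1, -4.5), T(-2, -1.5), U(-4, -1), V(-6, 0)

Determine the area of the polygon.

Σ = (-24) + (-39.5) + (-44.25) + (-7.5) + (-4) + (-6) + (-12) = -137.25
Area = |Σ|/2 = 68.625.

68.625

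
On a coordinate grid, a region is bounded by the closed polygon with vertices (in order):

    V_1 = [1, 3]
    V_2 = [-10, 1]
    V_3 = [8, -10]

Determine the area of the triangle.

Σ = (31) + (92) + (34) = 157
Area = |Σ|/2 = 78.5.

78.5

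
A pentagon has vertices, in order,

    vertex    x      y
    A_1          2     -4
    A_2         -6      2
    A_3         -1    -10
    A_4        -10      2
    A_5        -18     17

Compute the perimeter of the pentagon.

|A_1A_2| = √((-8)² + (6)²) = √100 = 10
|A_2A_3| = √((5)² + (-12)²) = √169 = 13
|A_3A_4| = √((-9)² + (12)²) = √225 = 15
|A_4A_5| = √((-8)² + (15)²) = √289 = 17
|A_5A_1| = √((20)² + (-21)²) = √841 = 29
Perimeter = 10 + 13 + 15 + 17 + 29 = 84.

84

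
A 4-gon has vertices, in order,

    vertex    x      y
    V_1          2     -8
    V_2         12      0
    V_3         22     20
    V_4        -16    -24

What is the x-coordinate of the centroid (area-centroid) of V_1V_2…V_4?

Apply the surveyor's formula. First the cross-terms c_i = x_i·y_{i+1} − x_{i+1}·y_i:
  96, 240, -208, 176  ⇒  2A = 304, A = 152.
Then Σ (x_i + x_{i+1})·c_i = 5792, so x̄ = 5792 / (6·152) = 362/57.

362/57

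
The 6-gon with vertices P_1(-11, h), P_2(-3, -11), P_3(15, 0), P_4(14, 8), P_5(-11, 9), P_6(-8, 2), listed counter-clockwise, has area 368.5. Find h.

The doubled signed area Σ (x_i y_{i+1} − x_{i+1} y_i) is linear in h.
With h=0 it equals 692; the coefficient of h is -5 (from the two edges through P_1).
So -5·h + 692 = 2·368.5 = 737 ⇒ h = -9.

-9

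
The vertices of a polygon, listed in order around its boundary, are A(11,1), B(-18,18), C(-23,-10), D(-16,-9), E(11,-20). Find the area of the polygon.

Apply the surveyor's formula: 2A = Σ (x_i·y_{i+1} − x_{i+1}·y_i), indices taken mod 5.
A→B: (11)(18) − (-18)(1) = 216
B→C: (-18)(-10) − (-23)(18) = 594
C→D: (-23)(-9) − (-16)(-10) = 47
D→E: (-16)(-20) − (11)(-9) = 419
E→A: (11)(1) − (11)(-20) = 231
Σ = 1507
Area = |Σ|/2 = 753.5.

753.5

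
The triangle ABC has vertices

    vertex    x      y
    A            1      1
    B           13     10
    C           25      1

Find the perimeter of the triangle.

|AB| = √((12)² + (9)²) = √225 = 15
|BC| = √((12)² + (-9)²) = √225 = 15
|CA| = √((-24)² + (0)²) = √576 = 24
Perimeter = 15 + 15 + 24 = 54.

54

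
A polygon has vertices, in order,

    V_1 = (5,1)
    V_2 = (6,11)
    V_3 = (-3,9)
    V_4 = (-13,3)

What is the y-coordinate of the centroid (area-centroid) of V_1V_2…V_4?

439/81

Apply the surveyor's formula. First the cross-terms c_i = x_i·y_{i+1} − x_{i+1}·y_i:
  49, 87, 108, -28  ⇒  2A = 216, A = 108.
Then Σ (y_i + y_{i+1})·c_i = 3512, so ȳ = 3512 / (6·108) = 439/81.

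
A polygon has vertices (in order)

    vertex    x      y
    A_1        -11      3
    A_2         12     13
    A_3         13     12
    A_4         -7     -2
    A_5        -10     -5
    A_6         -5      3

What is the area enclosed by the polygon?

84

Σ = (-179) + (-25) + (58) + (15) + (-55) + (18) = -168
Area = |Σ|/2 = 84.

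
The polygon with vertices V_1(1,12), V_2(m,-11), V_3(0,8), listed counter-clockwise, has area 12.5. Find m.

-11

Write out the shoelace sum; only the two edges meeting at V_2 involve m:
2·Area = [(1·(-11) − m·12) + (m·8 − 0·(-11))] + -8
       = -4·m + -19 = 25
⇒ m = -11.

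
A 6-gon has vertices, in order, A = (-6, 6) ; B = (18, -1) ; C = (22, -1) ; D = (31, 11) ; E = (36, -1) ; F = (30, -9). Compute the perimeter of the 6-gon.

|AB| = √((24)² + (-7)²) = √625 = 25
|BC| = √((4)² + (0)²) = √16 = 4
|CD| = √((9)² + (12)²) = √225 = 15
|DE| = √((5)² + (-12)²) = √169 = 13
|EF| = √((-6)² + (-8)²) = √100 = 10
|FA| = √((-36)² + (15)²) = √1521 = 39
Perimeter = 25 + 4 + 15 + 13 + 10 + 39 = 106.

106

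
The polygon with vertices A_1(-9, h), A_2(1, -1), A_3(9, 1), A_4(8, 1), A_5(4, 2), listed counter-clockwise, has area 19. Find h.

Write out the shoelace sum; only the two edges meeting at A_1 involve h:
2·Area = [(4·h − (-9)·2) + ((-9)·(-1) − 1·h)] + 23
       = 3·h + 50 = 38
⇒ h = -4.

-4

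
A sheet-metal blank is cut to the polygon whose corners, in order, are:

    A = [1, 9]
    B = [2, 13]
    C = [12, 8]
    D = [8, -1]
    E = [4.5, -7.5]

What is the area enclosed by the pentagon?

Apply the shoelace (surveyor's) formula: 2A = Σ (x_i·y_{i+1} − x_{i+1}·y_i), indices taken mod 5.
Cross-terms: -5, -140, -76, -55.5, 48  ⇒  Σ = -228.5
Area = |Σ|/2 = 114.25.

114.25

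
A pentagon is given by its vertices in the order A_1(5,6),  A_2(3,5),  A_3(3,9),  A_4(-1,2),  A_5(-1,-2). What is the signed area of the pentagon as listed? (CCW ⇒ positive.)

Apply the shoelace (surveyor's) formula: 2A = Σ (x_i·y_{i+1} − x_{i+1}·y_i), indices taken mod 5.
Σ = (7) + (12) + (15) + (4) + (4) = 42
Signed area = Σ/2 = 21 (positive ⇒ counter-clockwise traversal).

21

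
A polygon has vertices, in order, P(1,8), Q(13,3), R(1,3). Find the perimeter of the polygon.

30

|PQ| = √((12)² + (-5)²) = √169 = 13
|QR| = √((-12)² + (0)²) = √144 = 12
|RP| = √((0)² + (5)²) = √25 = 5
Perimeter = 13 + 12 + 5 = 30.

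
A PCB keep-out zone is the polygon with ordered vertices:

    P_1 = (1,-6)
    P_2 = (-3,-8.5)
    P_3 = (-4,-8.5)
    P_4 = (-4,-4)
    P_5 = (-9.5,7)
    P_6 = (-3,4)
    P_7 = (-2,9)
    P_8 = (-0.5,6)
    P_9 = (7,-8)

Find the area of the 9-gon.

117.25

Apply Gauss's area formula: 2A = Σ (x_i·y_{i+1} − x_{i+1}·y_i), indices taken mod 9.
Cross-terms: -26.5, -8.5, -18, -66, -17, -19, -7.5, -38, -34  ⇒  Σ = -234.5
Area = |Σ|/2 = 117.25.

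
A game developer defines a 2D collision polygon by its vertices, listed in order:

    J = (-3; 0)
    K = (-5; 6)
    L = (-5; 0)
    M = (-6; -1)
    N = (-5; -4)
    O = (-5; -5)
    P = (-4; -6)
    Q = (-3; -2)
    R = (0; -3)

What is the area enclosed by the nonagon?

Apply the shoelace (surveyor's) formula: 2A = Σ (x_i·y_{i+1} − x_{i+1}·y_i), indices taken mod 9.
Σ = (-18) + (30) + (5) + (19) + (5) + (10) + (-10) + (9) + (-9) = 41
Area = |Σ|/2 = 20.5.

20.5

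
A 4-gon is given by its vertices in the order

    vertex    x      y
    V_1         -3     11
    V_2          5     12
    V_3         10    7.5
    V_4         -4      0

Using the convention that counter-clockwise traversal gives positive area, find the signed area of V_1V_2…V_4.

-93.75

Apply Gauss's area formula: 2A = Σ (x_i·y_{i+1} − x_{i+1}·y_i), indices taken mod 4.
V_1→V_2: (-3)(12) − (5)(11) = -91
V_2→V_3: (5)(7.5) − (10)(12) = -82.5
V_3→V_4: (10)(0) − (-4)(7.5) = 30
V_4→V_1: (-4)(11) − (-3)(0) = -44
Σ = -187.5
Signed area = Σ/2 = -93.75 (negative ⇒ clockwise traversal).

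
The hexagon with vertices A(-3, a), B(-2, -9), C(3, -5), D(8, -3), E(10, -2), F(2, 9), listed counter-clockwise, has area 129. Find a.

The doubled signed area Σ (x_i y_{i+1} − x_{i+1} y_i) is linear in a.
With a=0 it equals 230; the coefficient of a is 4 (from the two edges through A).
So 4·a + 230 = 2·129 = 258 ⇒ a = 7.

7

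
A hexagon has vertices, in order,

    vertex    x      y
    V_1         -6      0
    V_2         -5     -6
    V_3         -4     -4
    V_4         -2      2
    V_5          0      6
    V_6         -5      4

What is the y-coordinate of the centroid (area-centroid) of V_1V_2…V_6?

26/29

Apply the shoelace formula. First the cross-terms c_i = x_i·y_{i+1} − x_{i+1}·y_i:
  36, -4, -16, -12, 30, 24  ⇒  2A = 58, A = 29.
Then Σ (y_i + y_{i+1})·c_i = 156, so ȳ = 156 / (6·29) = 26/29.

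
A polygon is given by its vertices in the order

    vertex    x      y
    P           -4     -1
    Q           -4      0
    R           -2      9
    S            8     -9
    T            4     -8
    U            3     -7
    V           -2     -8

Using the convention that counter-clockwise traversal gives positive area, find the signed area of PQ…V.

Apply Gauss's area formula: 2A = Σ (x_i·y_{i+1} − x_{i+1}·y_i), indices taken mod 7.
Σ = (-4) + (-36) + (-54) + (-28) + (-4) + (-38) + (-30) = -194
Signed area = Σ/2 = -97 (negative ⇒ clockwise traversal).

-97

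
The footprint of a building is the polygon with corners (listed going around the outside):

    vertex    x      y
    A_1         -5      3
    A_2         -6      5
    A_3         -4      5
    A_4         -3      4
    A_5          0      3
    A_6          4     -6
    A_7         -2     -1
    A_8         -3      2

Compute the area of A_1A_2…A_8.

Σ = (-7) + (-10) + (-1) + (-9) + (-12) + (-16) + (-7) + (1) = -61
Area = |Σ|/2 = 30.5.

30.5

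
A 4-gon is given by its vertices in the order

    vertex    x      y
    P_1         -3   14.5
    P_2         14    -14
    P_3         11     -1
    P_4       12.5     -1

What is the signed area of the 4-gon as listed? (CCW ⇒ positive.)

Apply the shoelace (surveyor's) formula: 2A = Σ (x_i·y_{i+1} − x_{i+1}·y_i), indices taken mod 4.
Σ = (-161) + (140) + (1.5) + (178.25) = 158.75
Signed area = Σ/2 = 79.375 (positive ⇒ counter-clockwise traversal).

79.375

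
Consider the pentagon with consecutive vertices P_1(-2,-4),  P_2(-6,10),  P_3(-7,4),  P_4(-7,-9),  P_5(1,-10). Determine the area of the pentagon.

74

Cross-terms: -44, 46, 91, 79, -24  ⇒  Σ = 148
Area = |Σ|/2 = 74.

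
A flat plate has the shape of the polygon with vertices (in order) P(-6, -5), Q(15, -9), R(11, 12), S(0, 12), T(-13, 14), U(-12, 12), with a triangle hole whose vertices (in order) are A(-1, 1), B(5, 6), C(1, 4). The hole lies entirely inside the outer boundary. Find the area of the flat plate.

Outer boundary:
Cross-terms: 129, 279, 132, 156, 12, 132  ⇒  Σ = 840
Area = |Σ|/2 = 420.
Hole:
Apply the shoelace (surveyor's) formula: 2A = Σ (x_i·y_{i+1} − x_{i+1}·y_i), indices taken mod 3.
Σ = (-11) + (14) + (5) = 8
Area = |Σ|/2 = 4.
Net area = 420 − 4 = 416.

416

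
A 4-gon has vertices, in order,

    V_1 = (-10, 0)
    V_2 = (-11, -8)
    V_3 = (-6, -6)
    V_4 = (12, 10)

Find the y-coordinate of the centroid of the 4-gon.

26/105

Apply Gauss's area formula. First the cross-terms c_i = x_i·y_{i+1} − x_{i+1}·y_i:
  80, 18, 12, 100  ⇒  2A = 210, A = 105.
Then Σ (y_i + y_{i+1})·c_i = 156, so ȳ = 156 / (6·105) = 26/105.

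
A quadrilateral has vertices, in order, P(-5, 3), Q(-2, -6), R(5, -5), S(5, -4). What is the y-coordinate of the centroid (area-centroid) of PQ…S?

Apply the shoelace formula. First the cross-terms c_i = x_i·y_{i+1} − x_{i+1}·y_i:
  36, 40, 5, -5  ⇒  2A = 76, A = 38.
Then Σ (y_i + y_{i+1})·c_i = -588, so ȳ = -588 / (6·38) = -49/19.

-49/19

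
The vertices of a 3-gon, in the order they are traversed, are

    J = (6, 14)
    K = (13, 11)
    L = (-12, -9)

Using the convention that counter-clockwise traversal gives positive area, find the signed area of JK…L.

Apply the shoelace formula: 2A = Σ (x_i·y_{i+1} − x_{i+1}·y_i), indices taken mod 3.
Cross-terms: -116, 15, -114  ⇒  Σ = -215
Signed area = Σ/2 = -107.5 (negative ⇒ clockwise traversal).

-107.5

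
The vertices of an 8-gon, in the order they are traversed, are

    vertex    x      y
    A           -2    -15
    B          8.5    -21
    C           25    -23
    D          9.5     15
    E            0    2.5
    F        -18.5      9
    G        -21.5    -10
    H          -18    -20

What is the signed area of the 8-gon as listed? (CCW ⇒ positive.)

1010.5

Apply the shoelace formula: 2A = Σ (x_i·y_{i+1} − x_{i+1}·y_i), indices taken mod 8.
A→B: (-2)(-21) − (8.5)(-15) = 169.5
B→C: (8.5)(-23) − (25)(-21) = 329.5
C→D: (25)(15) − (9.5)(-23) = 593.5
D→E: (9.5)(2.5) − (0)(15) = 23.75
E→F: (0)(9) − (-18.5)(2.5) = 46.25
F→G: (-18.5)(-10) − (-21.5)(9) = 378.5
G→H: (-21.5)(-20) − (-18)(-10) = 250
H→A: (-18)(-15) − (-2)(-20) = 230
Σ = 2021
Signed area = Σ/2 = 1010.5 (positive ⇒ counter-clockwise traversal).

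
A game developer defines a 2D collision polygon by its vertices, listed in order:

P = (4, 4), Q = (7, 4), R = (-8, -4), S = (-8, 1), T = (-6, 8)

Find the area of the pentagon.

Apply the shoelace formula: 2A = Σ (x_i·y_{i+1} − x_{i+1}·y_i), indices taken mod 5.
Σ = (-12) + (4) + (-40) + (-58) + (-56) = -162
Area = |Σ|/2 = 81.

81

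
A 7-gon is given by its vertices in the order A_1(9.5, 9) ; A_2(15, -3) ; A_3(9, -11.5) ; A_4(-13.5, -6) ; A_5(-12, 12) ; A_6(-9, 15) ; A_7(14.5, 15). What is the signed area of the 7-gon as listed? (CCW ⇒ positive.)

-594.375

Σ = (-163.5) + (-145.5) + (-209.25) + (-234) + (-72) + (-352.5) + (-12) = -1188.75
Signed area = Σ/2 = -594.375 (negative ⇒ clockwise traversal).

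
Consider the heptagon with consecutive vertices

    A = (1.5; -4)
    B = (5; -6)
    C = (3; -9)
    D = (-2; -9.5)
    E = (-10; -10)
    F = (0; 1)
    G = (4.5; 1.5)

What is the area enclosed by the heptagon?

Σ = (11) + (-27) + (-46.5) + (-75) + (-10) + (-4.5) + (-20.25) = -172.25
Area = |Σ|/2 = 86.125.

86.125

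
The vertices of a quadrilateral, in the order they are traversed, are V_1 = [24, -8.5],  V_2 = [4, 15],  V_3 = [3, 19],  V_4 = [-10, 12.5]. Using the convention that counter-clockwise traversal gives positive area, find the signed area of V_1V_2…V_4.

Apply Gauss's area formula: 2A = Σ (x_i·y_{i+1} − x_{i+1}·y_i), indices taken mod 4.
Σ = (394) + (31) + (227.5) + (-215) = 437.5
Signed area = Σ/2 = 218.75 (positive ⇒ counter-clockwise traversal).

218.75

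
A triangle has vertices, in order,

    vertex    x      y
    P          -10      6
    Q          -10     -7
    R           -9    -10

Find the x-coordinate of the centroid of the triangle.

Apply the shoelace (surveyor's) formula. First the cross-terms c_i = x_i·y_{i+1} − x_{i+1}·y_i:
  130, 37, -154  ⇒  2A = 13, A = 6.5.
Then Σ (x_i + x_{i+1})·c_i = -377, so x̄ = -377 / (6·6.5) = -29/3.

-29/3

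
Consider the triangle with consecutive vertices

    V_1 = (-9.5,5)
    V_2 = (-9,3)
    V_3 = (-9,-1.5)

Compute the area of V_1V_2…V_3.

1.125

Σ = (16.5) + (40.5) + (-59.25) = -2.25
Area = |Σ|/2 = 1.125.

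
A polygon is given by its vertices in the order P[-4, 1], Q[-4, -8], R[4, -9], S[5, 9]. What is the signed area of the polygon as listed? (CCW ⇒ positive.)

Σ = (36) + (68) + (81) + (41) = 226
Signed area = Σ/2 = 113 (positive ⇒ counter-clockwise traversal).

113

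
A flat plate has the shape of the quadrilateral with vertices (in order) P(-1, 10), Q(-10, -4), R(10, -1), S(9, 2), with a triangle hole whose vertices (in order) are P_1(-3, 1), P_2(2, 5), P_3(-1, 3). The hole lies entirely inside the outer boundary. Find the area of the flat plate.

Outer boundary:
P→Q: (-1)(-4) − (-10)(10) = 104
Q→R: (-10)(-1) − (10)(-4) = 50
R→S: (10)(2) − (9)(-1) = 29
S→P: (9)(10) − (-1)(2) = 92
Σ = 275
Area = |Σ|/2 = 137.5.
Hole:
Apply the surveyor's formula: 2A = Σ (x_i·y_{i+1} − x_{i+1}·y_i), indices taken mod 3.
Cross-terms: -17, 11, 8  ⇒  Σ = 2
Area = |Σ|/2 = 1.
Net area = 137.5 − 1 = 136.5.

136.5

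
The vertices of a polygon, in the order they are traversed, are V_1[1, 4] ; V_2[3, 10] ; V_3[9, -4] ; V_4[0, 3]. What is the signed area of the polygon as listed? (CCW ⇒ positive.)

-40

Apply the surveyor's formula: 2A = Σ (x_i·y_{i+1} − x_{i+1}·y_i), indices taken mod 4.
V_1→V_2: (1)(10) − (3)(4) = -2
V_2→V_3: (3)(-4) − (9)(10) = -102
V_3→V_4: (9)(3) − (0)(-4) = 27
V_4→V_1: (0)(4) − (1)(3) = -3
Σ = -80
Signed area = Σ/2 = -40 (negative ⇒ clockwise traversal).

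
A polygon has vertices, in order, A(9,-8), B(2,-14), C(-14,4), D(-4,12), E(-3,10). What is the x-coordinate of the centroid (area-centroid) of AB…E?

-569/260

Apply Gauss's area formula. First the cross-terms c_i = x_i·y_{i+1} − x_{i+1}·y_i:
  -110, -188, -152, -4, -66  ⇒  2A = -520, A = -260.
Then Σ (x_i + x_{i+1})·c_i = 3414, so x̄ = 3414 / (6·(-260)) = -569/260.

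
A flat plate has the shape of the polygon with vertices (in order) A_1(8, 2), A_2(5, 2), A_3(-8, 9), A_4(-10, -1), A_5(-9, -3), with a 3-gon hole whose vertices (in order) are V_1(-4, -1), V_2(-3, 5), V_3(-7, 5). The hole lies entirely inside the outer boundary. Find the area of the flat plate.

Outer boundary:
Apply the shoelace (surveyor's) formula: 2A = Σ (x_i·y_{i+1} − x_{i+1}·y_i), indices taken mod 5.
A_1→A_2: (8)(2) − (5)(2) = 6
A_2→A_3: (5)(9) − (-8)(2) = 61
A_3→A_4: (-8)(-1) − (-10)(9) = 98
A_4→A_5: (-10)(-3) − (-9)(-1) = 21
A_5→A_1: (-9)(2) − (8)(-3) = 6
Σ = 192
Area = |Σ|/2 = 96.
Hole:
Apply the shoelace formula: 2A = Σ (x_i·y_{i+1} − x_{i+1}·y_i), indices taken mod 3.
V_1→V_2: (-4)(5) − (-3)(-1) = -23
V_2→V_3: (-3)(5) − (-7)(5) = 20
V_3→V_1: (-7)(-1) − (-4)(5) = 27
Σ = 24
Area = |Σ|/2 = 12.
Net area = 96 − 12 = 84.

84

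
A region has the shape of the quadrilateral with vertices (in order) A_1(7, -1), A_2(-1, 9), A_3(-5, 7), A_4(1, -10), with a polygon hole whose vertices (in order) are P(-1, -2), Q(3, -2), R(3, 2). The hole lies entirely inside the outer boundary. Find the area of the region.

98

Outer boundary:
Apply the shoelace formula: 2A = Σ (x_i·y_{i+1} − x_{i+1}·y_i), indices taken mod 4.
A_1→A_2: (7)(9) − (-1)(-1) = 62
A_2→A_3: (-1)(7) − (-5)(9) = 38
A_3→A_4: (-5)(-10) − (1)(7) = 43
A_4→A_1: (1)(-1) − (7)(-10) = 69
Σ = 212
Area = |Σ|/2 = 106.
Hole:
Apply the surveyor's formula: 2A = Σ (x_i·y_{i+1} − x_{i+1}·y_i), indices taken mod 3.
Σ = (8) + (12) + (-4) = 16
Area = |Σ|/2 = 8.
Net area = 106 − 8 = 98.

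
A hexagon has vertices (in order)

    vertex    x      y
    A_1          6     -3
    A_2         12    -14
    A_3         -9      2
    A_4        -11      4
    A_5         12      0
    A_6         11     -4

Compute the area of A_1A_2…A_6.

Apply the shoelace (surveyor's) formula: 2A = Σ (x_i·y_{i+1} − x_{i+1}·y_i), indices taken mod 6.
A_1→A_2: (6)(-14) − (12)(-3) = -48
A_2→A_3: (12)(2) − (-9)(-14) = -102
A_3→A_4: (-9)(4) − (-11)(2) = -14
A_4→A_5: (-11)(0) − (12)(4) = -48
A_5→A_6: (12)(-4) − (11)(0) = -48
A_6→A_1: (11)(-3) − (6)(-4) = -9
Σ = -269
Area = |Σ|/2 = 134.5.

134.5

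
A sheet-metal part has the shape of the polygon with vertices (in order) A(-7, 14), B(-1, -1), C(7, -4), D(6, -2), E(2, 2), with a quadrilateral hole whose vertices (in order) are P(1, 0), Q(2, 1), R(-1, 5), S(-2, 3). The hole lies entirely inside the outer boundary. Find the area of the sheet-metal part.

Outer boundary:
Apply the surveyor's formula: 2A = Σ (x_i·y_{i+1} − x_{i+1}·y_i), indices taken mod 5.
Cross-terms: 21, 11, 10, 16, 42  ⇒  Σ = 100
Area = |Σ|/2 = 50.
Hole:
P→Q: (1)(1) − (2)(0) = 1
Q→R: (2)(5) − (-1)(1) = 11
R→S: (-1)(3) − (-2)(5) = 7
S→P: (-2)(0) − (1)(3) = -3
Σ = 16
Area = |Σ|/2 = 8.
Net area = 50 − 8 = 42.

42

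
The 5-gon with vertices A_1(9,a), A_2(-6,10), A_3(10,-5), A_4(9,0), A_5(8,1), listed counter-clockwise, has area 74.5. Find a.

The doubled signed area Σ (x_i y_{i+1} − x_{i+1} y_i) is linear in a.
With a=0 it equals 65; the coefficient of a is 14 (from the two edges through A_1).
So 14·a + 65 = 2·74.5 = 149 ⇒ a = 6.

6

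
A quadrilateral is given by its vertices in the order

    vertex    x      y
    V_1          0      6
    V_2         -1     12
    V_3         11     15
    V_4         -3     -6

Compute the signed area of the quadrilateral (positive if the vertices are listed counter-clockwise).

Apply the surveyor's formula: 2A = Σ (x_i·y_{i+1} − x_{i+1}·y_i), indices taken mod 4.
Σ = (6) + (-147) + (-21) + (-18) = -180
Signed area = Σ/2 = -90 (negative ⇒ clockwise traversal).

-90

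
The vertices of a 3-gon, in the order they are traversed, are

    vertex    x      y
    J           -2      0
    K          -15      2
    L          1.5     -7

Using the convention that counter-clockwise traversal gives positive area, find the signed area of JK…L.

Apply the shoelace formula: 2A = Σ (x_i·y_{i+1} − x_{i+1}·y_i), indices taken mod 3.
Σ = (-4) + (102) + (-14) = 84
Signed area = Σ/2 = 42 (positive ⇒ counter-clockwise traversal).

42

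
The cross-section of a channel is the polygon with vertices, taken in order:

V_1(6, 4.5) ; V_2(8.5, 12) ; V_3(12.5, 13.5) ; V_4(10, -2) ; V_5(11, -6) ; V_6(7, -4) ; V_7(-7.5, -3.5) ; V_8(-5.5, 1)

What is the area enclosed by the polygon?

Apply Gauss's area formula: 2A = Σ (x_i·y_{i+1} − x_{i+1}·y_i), indices taken mod 8.
Σ = (33.75) + (-35.25) + (-160) + (-38) + (-2) + (-54.5) + (-26.75) + (-30.75) = -313.5
Area = |Σ|/2 = 156.75.

156.75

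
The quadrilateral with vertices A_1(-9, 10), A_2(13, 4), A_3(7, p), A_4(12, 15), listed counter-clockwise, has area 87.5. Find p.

9

Write out the shoelace sum; only the two edges meeting at A_3 involve p:
2·Area = [(13·p − 7·4) + (7·15 − 12·p)] + 89
       = 1·p + 166 = 175
⇒ p = 9.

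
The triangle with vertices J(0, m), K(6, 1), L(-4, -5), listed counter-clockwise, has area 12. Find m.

-5

Write out the shoelace sum; only the two edges meeting at J involve m:
2·Area = [((-4)·m − 0·(-5)) + (0·1 − 6·m)] + -26
       = -10·m + -26 = 24
⇒ m = -5.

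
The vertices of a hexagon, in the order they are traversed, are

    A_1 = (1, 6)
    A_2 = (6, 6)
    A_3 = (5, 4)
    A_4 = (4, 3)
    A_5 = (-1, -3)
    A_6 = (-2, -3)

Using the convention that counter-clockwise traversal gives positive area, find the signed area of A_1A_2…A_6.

-29

Apply Gauss's area formula: 2A = Σ (x_i·y_{i+1} − x_{i+1}·y_i), indices taken mod 6.
Σ = (-30) + (-6) + (-1) + (-9) + (-3) + (-9) = -58
Signed area = Σ/2 = -29 (negative ⇒ clockwise traversal).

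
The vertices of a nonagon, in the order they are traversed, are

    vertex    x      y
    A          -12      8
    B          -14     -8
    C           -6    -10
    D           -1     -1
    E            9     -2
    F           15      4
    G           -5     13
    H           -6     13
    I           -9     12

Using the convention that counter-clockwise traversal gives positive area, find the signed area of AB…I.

359

Apply Gauss's area formula: 2A = Σ (x_i·y_{i+1} − x_{i+1}·y_i), indices taken mod 9.
A→B: (-12)(-8) − (-14)(8) = 208
B→C: (-14)(-10) − (-6)(-8) = 92
C→D: (-6)(-1) − (-1)(-10) = -4
D→E: (-1)(-2) − (9)(-1) = 11
E→F: (9)(4) − (15)(-2) = 66
F→G: (15)(13) − (-5)(4) = 215
G→H: (-5)(13) − (-6)(13) = 13
H→I: (-6)(12) − (-9)(13) = 45
I→A: (-9)(8) − (-12)(12) = 72
Σ = 718
Signed area = Σ/2 = 359 (positive ⇒ counter-clockwise traversal).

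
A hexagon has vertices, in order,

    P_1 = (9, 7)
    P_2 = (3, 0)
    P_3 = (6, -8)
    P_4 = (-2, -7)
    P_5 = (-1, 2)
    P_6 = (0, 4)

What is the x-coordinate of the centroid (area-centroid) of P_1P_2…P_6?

Apply the shoelace (surveyor's) formula. First the cross-terms c_i = x_i·y_{i+1} − x_{i+1}·y_i:
  -21, -24, -58, -11, -4, -36  ⇒  2A = -154, A = -77.
Then Σ (x_i + x_{i+1})·c_i = -987, so x̄ = -987 / (6·(-77)) = 47/22.

47/22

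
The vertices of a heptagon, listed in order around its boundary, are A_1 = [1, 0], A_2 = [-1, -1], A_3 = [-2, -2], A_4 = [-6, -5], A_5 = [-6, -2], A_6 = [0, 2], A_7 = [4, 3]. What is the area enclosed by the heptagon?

22

Apply the shoelace formula: 2A = Σ (x_i·y_{i+1} − x_{i+1}·y_i), indices taken mod 7.
Σ = (-1) + (0) + (-2) + (-18) + (-12) + (-8) + (-3) = -44
Area = |Σ|/2 = 22.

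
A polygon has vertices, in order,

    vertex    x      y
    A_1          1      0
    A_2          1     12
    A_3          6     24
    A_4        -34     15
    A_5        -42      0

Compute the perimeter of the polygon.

126

|A_1A_2| = √((0)² + (12)²) = √144 = 12
|A_2A_3| = √((5)² + (12)²) = √169 = 13
|A_3A_4| = √((-40)² + (-9)²) = √1681 = 41
|A_4A_5| = √((-8)² + (-15)²) = √289 = 17
|A_5A_1| = √((43)² + (0)²) = √1849 = 43
Perimeter = 12 + 13 + 41 + 17 + 43 = 126.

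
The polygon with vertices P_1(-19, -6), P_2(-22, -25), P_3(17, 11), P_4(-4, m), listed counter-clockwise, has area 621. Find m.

18

The doubled signed area Σ (x_i y_{i+1} − x_{i+1} y_i) is linear in m.
With m=0 it equals 594; the coefficient of m is 36 (from the two edges through P_4).
So 36·m + 594 = 2·621 = 1242 ⇒ m = 18.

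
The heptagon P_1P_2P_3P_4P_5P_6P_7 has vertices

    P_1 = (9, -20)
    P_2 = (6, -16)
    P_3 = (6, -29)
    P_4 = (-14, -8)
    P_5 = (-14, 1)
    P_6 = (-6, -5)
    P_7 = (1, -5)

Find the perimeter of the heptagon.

|P_1P_2| = √((-3)² + (4)²) = √25 = 5
|P_2P_3| = √((0)² + (-13)²) = √169 = 13
|P_3P_4| = √((-20)² + (21)²) = √841 = 29
|P_4P_5| = √((0)² + (9)²) = √81 = 9
|P_5P_6| = √((8)² + (-6)²) = √100 = 10
|P_6P_7| = √((7)² + (0)²) = √49 = 7
|P_7P_1| = √((8)² + (-15)²) = √289 = 17
Perimeter = 5 + 13 + 29 + 9 + 10 + 7 + 17 = 90.

90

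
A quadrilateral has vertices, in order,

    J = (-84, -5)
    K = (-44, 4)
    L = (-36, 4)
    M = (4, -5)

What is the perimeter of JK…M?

178

|JK| = √((40)² + (9)²) = √1681 = 41
|KL| = √((8)² + (0)²) = √64 = 8
|LM| = √((40)² + (-9)²) = √1681 = 41
|MJ| = √((-88)² + (0)²) = √7744 = 88
Perimeter = 41 + 8 + 41 + 88 = 178.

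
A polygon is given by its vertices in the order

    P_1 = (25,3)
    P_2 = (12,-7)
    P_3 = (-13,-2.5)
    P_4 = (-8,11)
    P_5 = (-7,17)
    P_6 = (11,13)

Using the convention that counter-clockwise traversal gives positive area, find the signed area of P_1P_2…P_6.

Apply the shoelace formula: 2A = Σ (x_i·y_{i+1} − x_{i+1}·y_i), indices taken mod 6.
Cross-terms: -211, -121, -163, -59, -278, -292  ⇒  Σ = -1124
Signed area = Σ/2 = -562 (negative ⇒ clockwise traversal).

-562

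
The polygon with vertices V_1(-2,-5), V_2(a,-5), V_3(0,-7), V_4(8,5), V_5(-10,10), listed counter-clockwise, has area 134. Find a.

Write out the shoelace sum; only the two edges meeting at V_2 involve a:
2·Area = [((-2)·(-5) − a·(-5)) + (a·(-7) − 0·(-5))] + 256
       = -2·a + 266 = 268
⇒ a = -1.

-1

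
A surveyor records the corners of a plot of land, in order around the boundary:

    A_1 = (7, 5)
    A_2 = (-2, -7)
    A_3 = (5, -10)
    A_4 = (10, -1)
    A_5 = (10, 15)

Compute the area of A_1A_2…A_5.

108

Apply the shoelace formula: 2A = Σ (x_i·y_{i+1} − x_{i+1}·y_i), indices taken mod 5.
A_1→A_2: (7)(-7) − (-2)(5) = -39
A_2→A_3: (-2)(-10) − (5)(-7) = 55
A_3→A_4: (5)(-1) − (10)(-10) = 95
A_4→A_5: (10)(15) − (10)(-1) = 160
A_5→A_1: (10)(5) − (7)(15) = -55
Σ = 216
Area = |Σ|/2 = 108.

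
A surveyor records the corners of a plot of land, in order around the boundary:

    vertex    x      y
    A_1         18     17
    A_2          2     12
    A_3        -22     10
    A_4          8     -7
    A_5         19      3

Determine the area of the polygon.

Σ = (182) + (284) + (74) + (157) + (269) = 966
Area = |Σ|/2 = 483.

483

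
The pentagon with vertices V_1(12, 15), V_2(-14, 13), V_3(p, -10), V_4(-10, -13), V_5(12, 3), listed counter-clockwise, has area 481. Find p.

-11

Write out the shoelace sum; only the two edges meeting at V_3 involve p:
2·Area = [((-14)·(-10) − p·13) + (p·(-13) − (-10)·(-10))] + 636
       = -26·p + 676 = 962
⇒ p = -11.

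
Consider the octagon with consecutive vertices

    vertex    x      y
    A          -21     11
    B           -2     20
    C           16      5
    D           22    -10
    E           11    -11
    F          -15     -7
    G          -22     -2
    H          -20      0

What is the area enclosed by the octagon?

Apply the shoelace (surveyor's) formula: 2A = Σ (x_i·y_{i+1} − x_{i+1}·y_i), indices taken mod 8.
Σ = (-398) + (-330) + (-270) + (-132) + (-242) + (-124) + (-40) + (-220) = -1756
Area = |Σ|/2 = 878.

878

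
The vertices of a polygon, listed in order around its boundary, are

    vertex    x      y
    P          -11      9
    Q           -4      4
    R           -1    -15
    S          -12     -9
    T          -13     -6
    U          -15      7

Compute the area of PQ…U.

199.5

Apply the surveyor's formula: 2A = Σ (x_i·y_{i+1} − x_{i+1}·y_i), indices taken mod 6.
P→Q: (-11)(4) − (-4)(9) = -8
Q→R: (-4)(-15) − (-1)(4) = 64
R→S: (-1)(-9) − (-12)(-15) = -171
S→T: (-12)(-6) − (-13)(-9) = -45
T→U: (-13)(7) − (-15)(-6) = -181
U→P: (-15)(9) − (-11)(7) = -58
Σ = -399
Area = |Σ|/2 = 199.5.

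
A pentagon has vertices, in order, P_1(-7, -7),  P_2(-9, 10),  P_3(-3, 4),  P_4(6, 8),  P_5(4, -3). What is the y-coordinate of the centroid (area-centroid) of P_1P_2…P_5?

21/22

Apply the shoelace formula. First the cross-terms c_i = x_i·y_{i+1} − x_{i+1}·y_i:
  -133, -6, -48, -50, -49  ⇒  2A = -286, A = -143.
Then Σ (y_i + y_{i+1})·c_i = -819, so ȳ = -819 / (6·(-143)) = 21/22.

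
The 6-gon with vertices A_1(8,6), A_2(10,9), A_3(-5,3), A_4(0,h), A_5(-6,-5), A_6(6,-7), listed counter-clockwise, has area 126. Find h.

The doubled signed area Σ (x_i y_{i+1} − x_{i+1} y_i) is linear in h.
With h=0 it equals 251; the coefficient of h is 1 (from the two edges through A_4).
So 1·h + 251 = 2·126 = 252 ⇒ h = 1.

1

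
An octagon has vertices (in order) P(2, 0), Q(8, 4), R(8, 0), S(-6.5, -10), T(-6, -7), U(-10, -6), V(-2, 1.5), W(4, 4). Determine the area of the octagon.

100.75

P→Q: (2)(4) − (8)(0) = 8
Q→R: (8)(0) − (8)(4) = -32
R→S: (8)(-10) − (-6.5)(0) = -80
S→T: (-6.5)(-7) − (-6)(-10) = -14.5
T→U: (-6)(-6) − (-10)(-7) = -34
U→V: (-10)(1.5) − (-2)(-6) = -27
V→W: (-2)(4) − (4)(1.5) = -14
W→P: (4)(0) − (2)(4) = -8
Σ = -201.5
Area = |Σ|/2 = 100.75.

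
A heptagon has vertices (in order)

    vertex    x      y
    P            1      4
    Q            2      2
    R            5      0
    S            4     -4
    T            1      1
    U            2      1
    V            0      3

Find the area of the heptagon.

13

Apply the surveyor's formula: 2A = Σ (x_i·y_{i+1} − x_{i+1}·y_i), indices taken mod 7.
Σ = (-6) + (-10) + (-20) + (8) + (-1) + (6) + (-3) = -26
Area = |Σ|/2 = 13.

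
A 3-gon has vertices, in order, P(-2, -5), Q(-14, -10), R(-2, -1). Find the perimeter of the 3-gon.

|PQ| = √((-12)² + (-5)²) = √169 = 13
|QR| = √((12)² + (9)²) = √225 = 15
|RP| = √((0)² + (-4)²) = √16 = 4
Perimeter = 13 + 15 + 4 = 32.

32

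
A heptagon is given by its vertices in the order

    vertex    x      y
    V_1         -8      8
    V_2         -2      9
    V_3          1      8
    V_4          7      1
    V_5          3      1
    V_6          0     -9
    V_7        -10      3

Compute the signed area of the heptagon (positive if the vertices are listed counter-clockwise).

-152.5

Apply Gauss's area formula: 2A = Σ (x_i·y_{i+1} − x_{i+1}·y_i), indices taken mod 7.
Σ = (-56) + (-25) + (-55) + (4) + (-27) + (-90) + (-56) = -305
Signed area = Σ/2 = -152.5 (negative ⇒ clockwise traversal).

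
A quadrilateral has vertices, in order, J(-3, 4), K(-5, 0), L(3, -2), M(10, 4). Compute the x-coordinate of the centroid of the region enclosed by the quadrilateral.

Apply the shoelace (surveyor's) formula. First the cross-terms c_i = x_i·y_{i+1} − x_{i+1}·y_i:
  20, 10, 32, 52  ⇒  2A = 114, A = 57.
Then Σ (x_i + x_{i+1})·c_i = 600, so x̄ = 600 / (6·57) = 100/57.

100/57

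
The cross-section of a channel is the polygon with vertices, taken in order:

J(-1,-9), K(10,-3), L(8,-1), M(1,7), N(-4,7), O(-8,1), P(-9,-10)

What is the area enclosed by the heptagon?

Σ = (93) + (14) + (57) + (35) + (52) + (89) + (71) = 411
Area = |Σ|/2 = 205.5.

205.5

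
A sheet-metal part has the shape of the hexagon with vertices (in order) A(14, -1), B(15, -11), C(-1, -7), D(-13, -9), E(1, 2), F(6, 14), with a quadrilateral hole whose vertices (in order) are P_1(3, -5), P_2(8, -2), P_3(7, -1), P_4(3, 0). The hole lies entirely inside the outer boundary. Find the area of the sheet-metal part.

Outer boundary:
Apply the shoelace formula: 2A = Σ (x_i·y_{i+1} − x_{i+1}·y_i), indices taken mod 6.
A→B: (14)(-11) − (15)(-1) = -139
B→C: (15)(-7) − (-1)(-11) = -116
C→D: (-1)(-9) − (-13)(-7) = -82
D→E: (-13)(2) − (1)(-9) = -17
E→F: (1)(14) − (6)(2) = 2
F→A: (6)(-1) − (14)(14) = -202
Σ = -554
Area = |Σ|/2 = 277.
Hole:
Σ = (34) + (6) + (3) + (-15) = 28
Area = |Σ|/2 = 14.
Net area = 277 − 14 = 263.

263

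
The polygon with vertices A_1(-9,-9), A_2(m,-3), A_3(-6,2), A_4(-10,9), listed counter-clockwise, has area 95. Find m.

4

The doubled signed area Σ (x_i y_{i+1} − x_{i+1} y_i) is linear in m.
With m=0 it equals 146; the coefficient of m is 11 (from the two edges through A_2).
So 11·m + 146 = 2·95 = 190 ⇒ m = 4.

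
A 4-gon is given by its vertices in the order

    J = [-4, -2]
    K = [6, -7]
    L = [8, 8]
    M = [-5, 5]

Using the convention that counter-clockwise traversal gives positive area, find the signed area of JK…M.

Apply the shoelace (surveyor's) formula: 2A = Σ (x_i·y_{i+1} − x_{i+1}·y_i), indices taken mod 4.
Σ = (40) + (104) + (80) + (30) = 254
Signed area = Σ/2 = 127 (positive ⇒ counter-clockwise traversal).

127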